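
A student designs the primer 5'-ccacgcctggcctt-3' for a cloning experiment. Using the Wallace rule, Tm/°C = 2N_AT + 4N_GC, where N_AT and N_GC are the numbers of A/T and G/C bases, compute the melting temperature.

A=1, G=3, C=7, T=3
AT pairs contribute 4, GC pairs contribute 10.
Tm = 2×4 + 4×10 = 48°C

48°C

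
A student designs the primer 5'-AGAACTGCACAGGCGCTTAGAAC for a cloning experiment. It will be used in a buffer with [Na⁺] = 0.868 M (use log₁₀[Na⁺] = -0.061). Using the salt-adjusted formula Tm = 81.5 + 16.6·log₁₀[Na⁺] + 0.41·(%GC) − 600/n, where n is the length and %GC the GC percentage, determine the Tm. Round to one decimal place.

75.8°C

Length n = 23. Counting bases: T=3, C=6, G=6, A=8
G+C = 12, so %GC = 12/23 × 100 = 52.174%
Salt term: 16.6 × (-0.061) = -1.013
GC term: 0.41 × 52.174 = 21.391; length term: −600/23 = −26.087
Tm = 81.5 + (-1.013) + 21.391 − 26.087 = 75.791 → 75.8°C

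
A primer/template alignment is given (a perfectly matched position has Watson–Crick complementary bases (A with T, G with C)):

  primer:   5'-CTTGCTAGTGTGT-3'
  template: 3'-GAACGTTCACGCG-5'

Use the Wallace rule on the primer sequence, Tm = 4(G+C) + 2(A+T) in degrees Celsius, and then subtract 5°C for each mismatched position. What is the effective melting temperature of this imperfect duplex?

23°C

Primer base counts: A=1, T=6, G=4, C=2 → A+T=7, G+C=6
Perfect-match Tm = 2(7) + 4(6) = 14 + 24 = 38°C
Mismatches (positions where the bases are not complementary): 3 (at positions 6, 11, 13)
Effective Tm = 38 − 3×5 = 38 − 15 = 23°C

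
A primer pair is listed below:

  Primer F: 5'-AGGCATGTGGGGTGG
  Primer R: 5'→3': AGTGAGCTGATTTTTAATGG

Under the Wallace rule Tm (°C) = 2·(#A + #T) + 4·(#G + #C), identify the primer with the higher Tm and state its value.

Primer R, 54°C

Primer F: A+T=5, G+C=10 → Tm = 2(5)+4(10) = 50°C
Primer R: A+T=13, G+C=7 → Tm = 2(13)+4(7) = 54°C
50°C vs 54°C → primer R is higher.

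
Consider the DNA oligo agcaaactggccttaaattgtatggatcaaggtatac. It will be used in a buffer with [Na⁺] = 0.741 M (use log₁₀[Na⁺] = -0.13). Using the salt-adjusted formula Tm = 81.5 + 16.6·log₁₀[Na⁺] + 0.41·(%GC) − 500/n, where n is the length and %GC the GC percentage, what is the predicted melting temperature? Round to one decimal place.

Length n = 37. T=10, G=8, A=13, C=6
G+C = 14, so %GC = 14/37 × 100 = 37.838%
Salt term: 16.6 × (-0.13) = -2.158
GC term: 0.41 × 37.838 = 15.514; length term: −500/37 = −13.514
Tm = 81.5 + (-2.158) + 15.514 − 13.514 = 81.342 → 81.3°C

81.3°C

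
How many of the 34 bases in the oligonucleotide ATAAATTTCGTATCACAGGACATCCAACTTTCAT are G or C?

11

Scanning the sequence gives G=3, C=8, T=11, A=12.
Total G or C: 3 + 8 = 11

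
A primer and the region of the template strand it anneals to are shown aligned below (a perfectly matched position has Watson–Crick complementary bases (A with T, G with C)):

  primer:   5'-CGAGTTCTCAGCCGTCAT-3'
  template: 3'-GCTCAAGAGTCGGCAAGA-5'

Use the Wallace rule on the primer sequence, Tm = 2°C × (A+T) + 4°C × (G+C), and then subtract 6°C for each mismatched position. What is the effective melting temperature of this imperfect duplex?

44°C

Primer base counts: A=3, T=5, G=4, C=6 → A+T=8, G+C=10
Perfect-match Tm = 2(8) + 4(10) = 16 + 40 = 56°C
Mismatches (positions where the bases are not complementary): 2 (at positions 16, 17)
Effective Tm = 56 − 2×6 = 56 − 12 = 44°C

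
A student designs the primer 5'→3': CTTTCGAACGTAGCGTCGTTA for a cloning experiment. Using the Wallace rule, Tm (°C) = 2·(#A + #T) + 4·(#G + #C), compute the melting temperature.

62°C

Counting bases: G=5, T=7, C=5, A=4
A+T = 11, G+C = 10
Tm = 4·10 + 2·11 = 40 + 22 = 62°C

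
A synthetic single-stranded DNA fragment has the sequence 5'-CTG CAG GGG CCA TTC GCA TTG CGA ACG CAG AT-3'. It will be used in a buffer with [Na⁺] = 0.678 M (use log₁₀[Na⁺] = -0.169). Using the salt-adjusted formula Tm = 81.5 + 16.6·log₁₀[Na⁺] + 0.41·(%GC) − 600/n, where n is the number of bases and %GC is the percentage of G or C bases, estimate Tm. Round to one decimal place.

84.3°C

Length n = 32. Base counts: A=7, C=9, G=10, T=6
G+C = 19, so %GC = 19/32 × 100 = 59.375%
Salt term: 16.6 × (-0.169) = -2.805
GC term: 0.41 × 59.375 = 24.344; length term: −600/32 = −18.75
Tm = 81.5 + (-2.805) + 24.344 − 18.75 = 84.289 → 84.3°C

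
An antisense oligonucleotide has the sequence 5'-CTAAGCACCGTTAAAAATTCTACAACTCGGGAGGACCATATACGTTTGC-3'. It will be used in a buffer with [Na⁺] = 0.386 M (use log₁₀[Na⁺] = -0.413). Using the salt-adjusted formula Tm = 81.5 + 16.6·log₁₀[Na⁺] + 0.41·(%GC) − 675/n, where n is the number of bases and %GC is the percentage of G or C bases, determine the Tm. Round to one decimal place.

Length n = 49. Base counts: G=9, C=12, A=16, T=12
G+C = 21, so %GC = 21/49 × 100 = 42.857%
Salt term: 16.6 × (-0.413) = -6.856
GC term: 0.41 × 42.857 = 17.571; length term: −675/49 = −13.776
Tm = 81.5 + (-6.856) + 17.571 − 13.776 = 78.439 → 78.4°C

78.4°C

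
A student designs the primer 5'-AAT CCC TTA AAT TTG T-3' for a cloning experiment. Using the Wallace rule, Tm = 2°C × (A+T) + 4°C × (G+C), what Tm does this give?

Scanning the sequence gives T=7, C=3, G=1, A=5.
AT pairs contribute 12, GC pairs contribute 4.
Tm = 2×12 + 4×4 = 40°C

40°C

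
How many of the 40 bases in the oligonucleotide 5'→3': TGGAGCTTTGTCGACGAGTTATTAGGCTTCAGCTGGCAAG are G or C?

C=7, A=8, G=13, T=12
Total G or C: 13 + 7 = 20

20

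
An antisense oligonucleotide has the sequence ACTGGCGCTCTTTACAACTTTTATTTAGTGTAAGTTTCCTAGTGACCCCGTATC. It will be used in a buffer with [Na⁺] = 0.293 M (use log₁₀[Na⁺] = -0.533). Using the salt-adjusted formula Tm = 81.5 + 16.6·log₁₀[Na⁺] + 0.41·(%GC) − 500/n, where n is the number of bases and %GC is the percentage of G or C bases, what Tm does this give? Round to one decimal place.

80.1°C

Length n = 54. C=13, G=9, A=11, T=21
G+C = 22, so %GC = 22/54 × 100 = 40.741%
Salt term: 16.6 × (-0.533) = -8.848
GC term: 0.41 × 40.741 = 16.704; length term: −500/54 = −9.259
Tm = 81.5 + (-8.848) + 16.704 − 9.259 = 80.097 → 80.1°C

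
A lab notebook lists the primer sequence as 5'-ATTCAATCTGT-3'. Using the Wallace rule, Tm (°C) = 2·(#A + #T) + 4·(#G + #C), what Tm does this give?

Base counts: C=2, A=3, G=1, T=5
So N_AT = 8 and N_GC = 3.
Tm = 2(8) + 4(3) = 16 + 12 = 28°C

28°C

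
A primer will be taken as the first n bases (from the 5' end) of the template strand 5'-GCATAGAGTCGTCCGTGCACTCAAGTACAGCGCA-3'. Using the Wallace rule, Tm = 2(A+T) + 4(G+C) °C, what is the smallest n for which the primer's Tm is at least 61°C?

First 19 bases: GCATAGAGTCGTCCGTGCA → Tm = 60°C (< 61°C)
First 20 bases: GCATAGAGTCGTCCGTGCAC → Tm = 64°C (≥ 61°C)
Since every base adds ≥2°C, Tm only increases with n, so the threshold is first crossed at n = 20.

n = 20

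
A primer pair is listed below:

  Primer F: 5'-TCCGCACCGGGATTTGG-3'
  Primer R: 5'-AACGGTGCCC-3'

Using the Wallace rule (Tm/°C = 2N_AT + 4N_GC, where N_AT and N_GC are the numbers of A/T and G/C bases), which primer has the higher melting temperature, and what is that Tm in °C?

Primer F, 56°C

Primer F: A+T=6, G+C=11 → Tm = 2(6)+4(11) = 56°C
Primer R: A+T=3, G+C=7 → Tm = 2(3)+4(7) = 34°C
56°C vs 34°C → primer F is higher.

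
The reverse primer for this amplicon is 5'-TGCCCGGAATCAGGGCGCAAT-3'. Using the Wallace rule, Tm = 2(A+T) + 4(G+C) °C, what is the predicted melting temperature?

68°C

Base counts: G=7, T=3, C=6, A=5
AT pairs contribute 8, GC pairs contribute 13.
Tm = 2×8 + 4×13 = 68°C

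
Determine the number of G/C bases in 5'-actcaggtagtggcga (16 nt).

9

Counting bases: T=3, A=4, C=3, G=6
Total G or C: 6 + 3 = 9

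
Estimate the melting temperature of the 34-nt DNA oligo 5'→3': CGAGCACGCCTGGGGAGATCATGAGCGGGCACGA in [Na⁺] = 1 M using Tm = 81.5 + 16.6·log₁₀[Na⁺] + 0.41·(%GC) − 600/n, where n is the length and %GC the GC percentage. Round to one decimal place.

Length n = 34. G=14, T=3, C=9, A=8
G+C = 23, so %GC = 23/34 × 100 = 67.647%
Salt term: 16.6 × (0) = 0
GC term: 0.41 × 67.647 = 27.735; length term: −600/34 = −17.647
Tm = 81.5 + (0) + 27.735 − 17.647 = 91.588 → 91.6°C

91.6°C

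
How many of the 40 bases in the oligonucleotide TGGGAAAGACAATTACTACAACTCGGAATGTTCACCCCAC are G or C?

Base counts: T=8, G=7, A=14, C=11
G+C = 7 + 11 = 18

18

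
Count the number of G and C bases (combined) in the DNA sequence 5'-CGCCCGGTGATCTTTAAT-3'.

9

Scanning the sequence gives C=5, T=6, G=4, A=3.
Total G or C: 4 + 5 = 9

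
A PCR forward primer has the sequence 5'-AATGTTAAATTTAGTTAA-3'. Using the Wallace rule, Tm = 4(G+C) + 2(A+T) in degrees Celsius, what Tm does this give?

40°C

Base counts: C=0, A=8, T=8, G=2
A+T = 16, G+C = 2
Tm = 2(16) + 4(2) = 32 + 8 = 40°C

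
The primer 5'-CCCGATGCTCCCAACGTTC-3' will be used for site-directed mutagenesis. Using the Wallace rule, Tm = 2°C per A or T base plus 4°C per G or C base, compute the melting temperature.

Base counts: A=3, C=9, T=4, G=3
AT pairs contribute 7, GC pairs contribute 12.
Tm = 2(7) + 4(12) = 14 + 48 = 62°C

62°C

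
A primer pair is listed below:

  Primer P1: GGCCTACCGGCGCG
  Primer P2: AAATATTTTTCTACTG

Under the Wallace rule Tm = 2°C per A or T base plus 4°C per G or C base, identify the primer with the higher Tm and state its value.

Primer P1: A+T=2, G+C=12 → Tm = 2(2)+4(12) = 52°C
Primer P2: A+T=13, G+C=3 → Tm = 2(13)+4(3) = 38°C
52°C vs 38°C → primer P1 is higher.

Primer P1, 52°C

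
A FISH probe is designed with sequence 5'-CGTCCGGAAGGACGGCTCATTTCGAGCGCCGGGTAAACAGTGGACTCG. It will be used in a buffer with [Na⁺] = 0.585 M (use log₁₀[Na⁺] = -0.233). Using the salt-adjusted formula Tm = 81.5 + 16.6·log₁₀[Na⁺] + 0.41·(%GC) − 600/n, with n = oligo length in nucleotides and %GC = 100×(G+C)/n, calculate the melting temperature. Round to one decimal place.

90.8°C

Length n = 48. Scanning the sequence gives A=10, C=13, G=17, T=8.
G+C = 30, so %GC = 30/48 × 100 = 62.5%
Salt term: 16.6 × (-0.233) = -3.868
GC term: 0.41 × 62.5 = 25.625; length term: −600/48 = −12.5
Tm = 81.5 + (-3.868) + 25.625 − 12.5 = 90.757 → 90.8°C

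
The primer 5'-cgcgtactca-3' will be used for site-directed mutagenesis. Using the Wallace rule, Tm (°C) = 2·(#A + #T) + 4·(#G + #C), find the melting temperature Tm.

Scanning the sequence gives G=2, C=4, T=2, A=2.
So N_AT = 4 and N_GC = 6.
Tm = 4·6 + 2·4 = 24 + 8 = 32°C

32°C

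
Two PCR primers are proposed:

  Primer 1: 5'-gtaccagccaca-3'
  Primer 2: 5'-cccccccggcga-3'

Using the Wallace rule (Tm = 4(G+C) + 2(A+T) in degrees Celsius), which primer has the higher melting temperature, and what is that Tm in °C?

Primer 1: A+T=5, G+C=7 → Tm = 2(5)+4(7) = 38°C
Primer 2: A+T=1, G+C=11 → Tm = 2(1)+4(11) = 46°C
38°C vs 46°C → primer 2 is higher.

Primer 2, 46°C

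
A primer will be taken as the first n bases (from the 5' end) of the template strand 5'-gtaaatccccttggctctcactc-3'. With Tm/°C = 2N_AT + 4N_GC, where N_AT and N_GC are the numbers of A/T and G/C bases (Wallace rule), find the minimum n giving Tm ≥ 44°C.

n = 15

First 14 bases: GTAAATCCCCTTGG → Tm = 42°C (< 44°C)
First 15 bases: GTAAATCCCCTTGGC → Tm = 46°C (≥ 44°C)
Since every base adds ≥2°C, Tm only increases with n, so the threshold is first crossed at n = 15.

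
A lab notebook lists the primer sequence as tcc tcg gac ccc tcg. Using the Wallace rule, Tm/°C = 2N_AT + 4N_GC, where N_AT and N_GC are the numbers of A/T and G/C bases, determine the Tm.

52°C

Scanning the sequence gives C=8, G=3, T=3, A=1.
So N_AT = 4 and N_GC = 11.
Tm = 4·11 + 2·4 = 44 + 8 = 52°C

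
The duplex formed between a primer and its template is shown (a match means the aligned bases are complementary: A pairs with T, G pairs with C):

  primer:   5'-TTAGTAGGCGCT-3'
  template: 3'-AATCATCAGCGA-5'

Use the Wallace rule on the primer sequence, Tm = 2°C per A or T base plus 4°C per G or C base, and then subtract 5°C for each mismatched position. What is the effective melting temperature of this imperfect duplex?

31°C

Primer base counts: A=2, T=4, G=4, C=2 → A+T=6, G+C=6
Perfect-match Tm = 2(6) + 4(6) = 12 + 24 = 36°C
Mismatches (positions where the bases are not complementary): 1 (at position 8)
Effective Tm = 36 − 1×5 = 36 − 5 = 31°C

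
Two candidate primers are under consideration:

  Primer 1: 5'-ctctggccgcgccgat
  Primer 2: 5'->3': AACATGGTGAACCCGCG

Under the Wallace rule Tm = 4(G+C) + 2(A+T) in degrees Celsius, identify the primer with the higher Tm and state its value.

Primer 1: A+T=4, G+C=12 → Tm = 2(4)+4(12) = 56°C
Primer 2: A+T=7, G+C=10 → Tm = 2(7)+4(10) = 54°C
56°C vs 54°C → primer 1 is higher.

Primer 1, 56°C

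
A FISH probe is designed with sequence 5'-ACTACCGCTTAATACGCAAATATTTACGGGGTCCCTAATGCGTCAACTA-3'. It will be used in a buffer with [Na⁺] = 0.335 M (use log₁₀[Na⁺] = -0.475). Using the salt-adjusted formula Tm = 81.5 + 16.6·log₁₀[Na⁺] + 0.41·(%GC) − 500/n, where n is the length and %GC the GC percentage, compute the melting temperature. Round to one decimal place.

81.0°C

Length n = 49. G=8, T=13, C=13, A=15
G+C = 21, so %GC = 21/49 × 100 = 42.857%
Salt term: 16.6 × (-0.475) = -7.885
GC term: 0.41 × 42.857 = 17.571; length term: −500/49 = −10.204
Tm = 81.5 + (-7.885) + 17.571 − 10.204 = 80.982 → 81.0°C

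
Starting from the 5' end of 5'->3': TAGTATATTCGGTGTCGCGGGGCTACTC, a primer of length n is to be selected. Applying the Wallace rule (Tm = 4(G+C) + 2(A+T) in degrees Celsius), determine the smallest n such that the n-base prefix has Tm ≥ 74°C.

n = 24

First 23 bases: TAGTATATTCGGTGTCGCGGGGC → Tm = 72°C (< 74°C)
First 24 bases: TAGTATATTCGGTGTCGCGGGGCT → Tm = 74°C (≥ 74°C)
Each additional base adds 2°C (A/T) or 4°C (G/C), so Tm is non-decreasing in n; n = 24 is the first length to reach 74°C.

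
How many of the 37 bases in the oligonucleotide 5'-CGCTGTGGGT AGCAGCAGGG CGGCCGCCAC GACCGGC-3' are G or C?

Scanning the sequence gives T=3, C=13, A=5, G=16.
Total G or C: 16 + 13 = 29

29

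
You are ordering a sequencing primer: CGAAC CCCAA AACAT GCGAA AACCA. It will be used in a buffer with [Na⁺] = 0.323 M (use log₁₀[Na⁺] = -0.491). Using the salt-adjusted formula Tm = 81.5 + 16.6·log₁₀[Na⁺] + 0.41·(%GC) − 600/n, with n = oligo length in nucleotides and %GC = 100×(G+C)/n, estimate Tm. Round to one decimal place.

Length n = 25. Base counts: G=3, A=12, C=9, T=1
G+C = 12, so %GC = 12/25 × 100 = 48%
Salt term: 16.6 × (-0.491) = -8.151
GC term: 0.41 × 48 = 19.68; length term: −600/25 = −24
Tm = 81.5 + (-8.151) + 19.68 − 24 = 69.029 → 69.0°C

69.0°C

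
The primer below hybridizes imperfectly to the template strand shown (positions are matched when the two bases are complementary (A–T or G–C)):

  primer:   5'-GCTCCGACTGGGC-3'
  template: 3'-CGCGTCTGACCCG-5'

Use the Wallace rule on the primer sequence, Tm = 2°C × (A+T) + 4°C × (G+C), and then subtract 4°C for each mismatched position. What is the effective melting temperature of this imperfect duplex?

Primer base counts: A=1, T=2, G=5, C=5 → A+T=3, G+C=10
Perfect-match Tm = 2(3) + 4(10) = 6 + 40 = 46°C
Mismatches (positions where the bases are not complementary): 2 (at positions 3, 5)
Effective Tm = 46 − 2×4 = 46 − 8 = 38°C

38°C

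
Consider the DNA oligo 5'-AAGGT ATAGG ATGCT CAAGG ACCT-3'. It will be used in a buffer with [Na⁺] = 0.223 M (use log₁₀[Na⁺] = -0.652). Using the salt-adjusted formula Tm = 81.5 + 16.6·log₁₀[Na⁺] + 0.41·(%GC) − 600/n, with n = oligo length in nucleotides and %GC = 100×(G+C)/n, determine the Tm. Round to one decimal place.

64.5°C

Length n = 24. Counting bases: T=5, A=8, G=7, C=4
G+C = 11, so %GC = 11/24 × 100 = 45.833%
Salt term: 16.6 × (-0.652) = -10.823
GC term: 0.41 × 45.833 = 18.792; length term: −600/24 = −25
Tm = 81.5 + (-10.823) + 18.792 − 25 = 64.469 → 64.5°C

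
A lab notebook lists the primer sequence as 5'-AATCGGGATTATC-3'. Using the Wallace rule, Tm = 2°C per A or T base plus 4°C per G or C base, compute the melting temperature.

Scanning the sequence gives T=4, A=4, C=2, G=3.
AT pairs contribute 8, GC pairs contribute 5.
Tm = 2(8) + 4(5) = 16 + 20 = 36°C

36°C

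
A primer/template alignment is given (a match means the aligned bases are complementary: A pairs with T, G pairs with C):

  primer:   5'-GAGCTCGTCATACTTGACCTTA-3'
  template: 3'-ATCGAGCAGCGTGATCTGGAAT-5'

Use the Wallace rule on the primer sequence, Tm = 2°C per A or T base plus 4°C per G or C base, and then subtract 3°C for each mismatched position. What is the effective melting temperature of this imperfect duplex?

52°C

Primer base counts: A=5, T=7, G=4, C=6 → A+T=12, G+C=10
Perfect-match Tm = 2(12) + 4(10) = 24 + 40 = 64°C
Mismatches (positions where the bases are not complementary): 4 (at positions 1, 10, 11, 15)
Effective Tm = 64 − 4×3 = 64 − 12 = 52°C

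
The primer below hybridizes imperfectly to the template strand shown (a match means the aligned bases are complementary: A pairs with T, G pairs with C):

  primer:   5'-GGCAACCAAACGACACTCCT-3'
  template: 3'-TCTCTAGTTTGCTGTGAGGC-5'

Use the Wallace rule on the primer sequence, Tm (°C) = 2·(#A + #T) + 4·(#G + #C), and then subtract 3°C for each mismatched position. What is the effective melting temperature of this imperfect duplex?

47°C

Primer base counts: A=7, T=2, G=3, C=8 → A+T=9, G+C=11
Perfect-match Tm = 2(9) + 4(11) = 18 + 44 = 62°C
Mismatches (positions where the bases are not complementary): 5 (at positions 1, 3, 4, 6, 20)
Effective Tm = 62 − 5×3 = 62 − 15 = 47°C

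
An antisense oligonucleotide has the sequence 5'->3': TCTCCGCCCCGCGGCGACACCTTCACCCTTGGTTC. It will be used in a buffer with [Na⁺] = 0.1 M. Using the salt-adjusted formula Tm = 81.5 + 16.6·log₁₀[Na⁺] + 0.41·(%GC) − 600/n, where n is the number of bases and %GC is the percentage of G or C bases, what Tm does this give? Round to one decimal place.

Length n = 35. C=17, T=8, G=7, A=3
G+C = 24, so %GC = 24/35 × 100 = 68.571%
Salt term: 16.6 × (-1) = -16.6
GC term: 0.41 × 68.571 = 28.114; length term: −600/35 = −17.143
Tm = 81.5 + (-16.6) + 28.114 − 17.143 = 75.871 → 75.9°C

75.9°C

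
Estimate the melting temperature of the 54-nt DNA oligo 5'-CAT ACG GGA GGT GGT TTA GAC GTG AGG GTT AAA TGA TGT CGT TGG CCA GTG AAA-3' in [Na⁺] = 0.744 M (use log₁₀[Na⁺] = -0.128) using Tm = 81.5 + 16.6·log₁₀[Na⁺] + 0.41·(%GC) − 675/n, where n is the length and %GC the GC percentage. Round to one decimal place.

86.6°C

Length n = 54. G=20, A=14, T=14, C=6
G+C = 26, so %GC = 26/54 × 100 = 48.148%
Salt term: 16.6 × (-0.128) = -2.125
GC term: 0.41 × 48.148 = 19.741; length term: −675/54 = −12.5
Tm = 81.5 + (-2.125) + 19.741 − 12.5 = 86.616 → 86.6°C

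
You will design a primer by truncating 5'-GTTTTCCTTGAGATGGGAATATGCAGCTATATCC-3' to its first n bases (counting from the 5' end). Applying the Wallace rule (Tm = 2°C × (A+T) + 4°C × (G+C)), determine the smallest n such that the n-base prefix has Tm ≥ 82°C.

n = 29

First 28 bases: GTTTTCCTTGAGATGGGAATATGCAGCT → Tm = 80°C (< 82°C)
First 29 bases: GTTTTCCTTGAGATGGGAATATGCAGCTA → Tm = 82°C (≥ 82°C)
Since every base adds ≥2°C, Tm only increases with n, so the threshold is first crossed at n = 29.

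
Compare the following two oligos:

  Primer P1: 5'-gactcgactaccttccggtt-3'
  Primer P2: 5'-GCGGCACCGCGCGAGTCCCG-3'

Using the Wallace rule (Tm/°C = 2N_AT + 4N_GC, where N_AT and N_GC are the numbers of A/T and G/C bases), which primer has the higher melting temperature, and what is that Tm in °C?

Primer P2, 74°C

Primer P1: A+T=9, G+C=11 → Tm = 2(9)+4(11) = 62°C
Primer P2: A+T=3, G+C=17 → Tm = 2(3)+4(17) = 74°C
62°C vs 74°C → primer P2 is higher.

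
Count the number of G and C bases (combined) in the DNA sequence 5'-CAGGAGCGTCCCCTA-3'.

Base counts: A=3, C=6, T=2, G=4
G+C = 4 + 6 = 10

10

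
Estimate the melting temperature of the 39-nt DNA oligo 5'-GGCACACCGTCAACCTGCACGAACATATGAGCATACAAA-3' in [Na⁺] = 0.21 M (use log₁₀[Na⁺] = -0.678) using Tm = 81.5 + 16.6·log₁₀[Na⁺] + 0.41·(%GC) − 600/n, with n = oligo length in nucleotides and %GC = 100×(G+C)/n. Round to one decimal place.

Length n = 39. T=5, G=7, C=12, A=15
G+C = 19, so %GC = 19/39 × 100 = 48.718%
Salt term: 16.6 × (-0.678) = -11.255
GC term: 0.41 × 48.718 = 19.974; length term: −600/39 = −15.385
Tm = 81.5 + (-11.255) + 19.974 − 15.385 = 74.834 → 74.8°C

74.8°C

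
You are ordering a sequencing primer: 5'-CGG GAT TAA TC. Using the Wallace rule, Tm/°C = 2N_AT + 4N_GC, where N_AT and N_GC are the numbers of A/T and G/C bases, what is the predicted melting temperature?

32°C

T=3, C=2, G=3, A=3
AT pairs contribute 6, GC pairs contribute 5.
Tm = 2×6 + 4×5 = 32°C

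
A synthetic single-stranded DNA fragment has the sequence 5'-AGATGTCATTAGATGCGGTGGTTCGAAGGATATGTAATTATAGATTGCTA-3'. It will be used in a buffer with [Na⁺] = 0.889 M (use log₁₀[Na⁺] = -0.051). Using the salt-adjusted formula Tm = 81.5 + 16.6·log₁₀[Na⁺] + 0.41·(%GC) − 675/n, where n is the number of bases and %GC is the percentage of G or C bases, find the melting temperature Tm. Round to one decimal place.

81.9°C

Length n = 50. C=4, T=17, A=15, G=14
G+C = 18, so %GC = 18/50 × 100 = 36%
Salt term: 16.6 × (-0.051) = -0.847
GC term: 0.41 × 36 = 14.76; length term: −675/50 = −13.5
Tm = 81.5 + (-0.847) + 14.76 − 13.5 = 81.913 → 81.9°C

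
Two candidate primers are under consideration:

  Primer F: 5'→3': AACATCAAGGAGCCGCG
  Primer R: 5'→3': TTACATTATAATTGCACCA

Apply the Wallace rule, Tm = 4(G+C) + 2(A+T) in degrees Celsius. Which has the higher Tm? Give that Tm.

Primer F: A+T=7, G+C=10 → Tm = 2(7)+4(10) = 54°C
Primer R: A+T=14, G+C=5 → Tm = 2(14)+4(5) = 48°C
54°C vs 48°C → primer F is higher.

Primer F, 54°C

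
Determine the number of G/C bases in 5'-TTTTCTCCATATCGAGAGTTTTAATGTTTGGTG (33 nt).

11

Scanning the sequence gives C=4, T=16, G=7, A=6.
Total G or C: 7 + 4 = 11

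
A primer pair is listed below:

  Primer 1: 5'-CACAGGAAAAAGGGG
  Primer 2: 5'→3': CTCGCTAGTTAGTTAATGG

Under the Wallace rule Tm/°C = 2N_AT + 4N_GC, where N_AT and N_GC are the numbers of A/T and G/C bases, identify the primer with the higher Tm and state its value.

Primer 2, 54°C

Primer 1: A+T=7, G+C=8 → Tm = 2(7)+4(8) = 46°C
Primer 2: A+T=11, G+C=8 → Tm = 2(11)+4(8) = 54°C
46°C vs 54°C → primer 2 is higher.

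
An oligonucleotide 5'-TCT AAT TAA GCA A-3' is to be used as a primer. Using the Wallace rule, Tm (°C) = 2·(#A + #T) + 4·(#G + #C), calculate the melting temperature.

32°C

Base counts: G=1, A=6, C=2, T=4
So N_AT = 10 and N_GC = 3.
Tm = 4·3 + 2·10 = 12 + 20 = 32°C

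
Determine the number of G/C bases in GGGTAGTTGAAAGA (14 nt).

Scanning the sequence gives A=5, T=3, C=0, G=6.
G+C = 6 + 0 = 6

6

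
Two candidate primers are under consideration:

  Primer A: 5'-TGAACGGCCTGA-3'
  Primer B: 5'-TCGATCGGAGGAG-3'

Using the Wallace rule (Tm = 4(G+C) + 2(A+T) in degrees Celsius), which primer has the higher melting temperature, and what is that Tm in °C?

Primer A: A+T=5, G+C=7 → Tm = 2(5)+4(7) = 38°C
Primer B: A+T=5, G+C=8 → Tm = 2(5)+4(8) = 42°C
38°C vs 42°C → primer B is higher.

Primer B, 42°C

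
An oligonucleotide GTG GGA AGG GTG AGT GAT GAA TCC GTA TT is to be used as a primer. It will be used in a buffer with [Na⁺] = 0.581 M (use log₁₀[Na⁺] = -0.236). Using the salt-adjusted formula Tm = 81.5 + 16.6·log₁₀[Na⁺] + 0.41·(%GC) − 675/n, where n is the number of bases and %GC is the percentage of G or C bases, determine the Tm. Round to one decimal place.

Length n = 29. Counting bases: T=8, A=7, C=2, G=12
G+C = 14, so %GC = 14/29 × 100 = 48.276%
Salt term: 16.6 × (-0.236) = -3.918
GC term: 0.41 × 48.276 = 19.793; length term: −675/29 = −23.276
Tm = 81.5 + (-3.918) + 19.793 − 23.276 = 74.099 → 74.1°C

74.1°C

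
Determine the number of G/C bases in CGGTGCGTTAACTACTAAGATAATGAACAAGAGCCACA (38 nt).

A=15, G=8, T=7, C=8
G+C = 8 + 8 = 16

16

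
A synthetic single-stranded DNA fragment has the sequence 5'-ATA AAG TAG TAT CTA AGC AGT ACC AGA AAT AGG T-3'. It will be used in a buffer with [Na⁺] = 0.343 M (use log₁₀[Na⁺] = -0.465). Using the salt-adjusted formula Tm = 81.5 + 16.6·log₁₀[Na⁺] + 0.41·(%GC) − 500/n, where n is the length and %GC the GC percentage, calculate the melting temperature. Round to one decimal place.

Length n = 34. Counting bases: T=8, A=15, C=4, G=7
G+C = 11, so %GC = 11/34 × 100 = 32.353%
Salt term: 16.6 × (-0.465) = -7.719
GC term: 0.41 × 32.353 = 13.265; length term: −500/34 = −14.706
Tm = 81.5 + (-7.719) + 13.265 − 14.706 = 72.34 → 72.3°C

72.3°C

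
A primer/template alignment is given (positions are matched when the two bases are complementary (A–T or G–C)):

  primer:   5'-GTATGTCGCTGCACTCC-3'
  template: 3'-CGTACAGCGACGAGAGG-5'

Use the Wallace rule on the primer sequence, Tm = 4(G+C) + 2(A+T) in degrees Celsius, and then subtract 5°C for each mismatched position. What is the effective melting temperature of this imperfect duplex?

Primer base counts: A=2, T=5, G=4, C=6 → A+T=7, G+C=10
Perfect-match Tm = 2(7) + 4(10) = 14 + 40 = 54°C
Mismatches (positions where the bases are not complementary): 2 (at positions 2, 13)
Effective Tm = 54 − 2×5 = 54 − 10 = 44°C

44°C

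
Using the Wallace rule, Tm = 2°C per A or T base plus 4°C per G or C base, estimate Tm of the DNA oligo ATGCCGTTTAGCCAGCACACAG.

68°C

Counting bases: C=7, T=4, A=6, G=5
So N_AT = 10 and N_GC = 12.
Tm = 4·12 + 2·10 = 48 + 20 = 68°C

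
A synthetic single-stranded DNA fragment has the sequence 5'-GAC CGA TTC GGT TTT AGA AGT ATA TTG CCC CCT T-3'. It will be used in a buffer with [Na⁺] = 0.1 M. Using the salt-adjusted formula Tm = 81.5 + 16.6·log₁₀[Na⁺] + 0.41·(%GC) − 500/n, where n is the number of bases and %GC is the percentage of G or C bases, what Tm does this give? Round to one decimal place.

Length n = 34. Base counts: A=7, C=8, G=7, T=12
G+C = 15, so %GC = 15/34 × 100 = 44.118%
Salt term: 16.6 × (-1) = -16.6
GC term: 0.41 × 44.118 = 18.088; length term: −500/34 = −14.706
Tm = 81.5 + (-16.6) + 18.088 − 14.706 = 68.282 → 68.3°C

68.3°C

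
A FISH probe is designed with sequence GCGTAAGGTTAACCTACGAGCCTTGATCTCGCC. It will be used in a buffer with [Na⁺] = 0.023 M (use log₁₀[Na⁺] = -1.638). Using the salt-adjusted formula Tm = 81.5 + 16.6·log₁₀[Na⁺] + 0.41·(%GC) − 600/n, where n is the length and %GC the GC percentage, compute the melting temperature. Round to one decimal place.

58.5°C

Length n = 33. Scanning the sequence gives C=10, G=8, T=8, A=7.
G+C = 18, so %GC = 18/33 × 100 = 54.545%
Salt term: 16.6 × (-1.638) = -27.191
GC term: 0.41 × 54.545 = 22.363; length term: −600/33 = −18.182
Tm = 81.5 + (-27.191) + 22.363 − 18.182 = 58.49 → 58.5°C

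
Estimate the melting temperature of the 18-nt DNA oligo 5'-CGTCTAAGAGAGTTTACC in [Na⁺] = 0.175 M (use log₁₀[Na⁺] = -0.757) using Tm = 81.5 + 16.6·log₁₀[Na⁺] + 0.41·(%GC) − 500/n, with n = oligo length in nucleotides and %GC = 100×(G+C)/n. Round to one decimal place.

Length n = 18. T=5, A=5, C=4, G=4
G+C = 8, so %GC = 8/18 × 100 = 44.444%
Salt term: 16.6 × (-0.757) = -12.566
GC term: 0.41 × 44.444 = 18.222; length term: −500/18 = −27.778
Tm = 81.5 + (-12.566) + 18.222 − 27.778 = 59.378 → 59.4°C

59.4°C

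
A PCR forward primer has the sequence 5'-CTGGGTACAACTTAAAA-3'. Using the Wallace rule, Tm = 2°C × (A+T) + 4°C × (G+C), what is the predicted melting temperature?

46°C

Base counts: G=3, C=3, T=4, A=7
A+T = 11, G+C = 6
Tm = 4·6 + 2·11 = 24 + 22 = 46°C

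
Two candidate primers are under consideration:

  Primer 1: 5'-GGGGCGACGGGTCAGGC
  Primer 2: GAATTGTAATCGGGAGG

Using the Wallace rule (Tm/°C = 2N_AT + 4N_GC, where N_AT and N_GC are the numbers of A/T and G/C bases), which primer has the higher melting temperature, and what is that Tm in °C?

Primer 1: A+T=3, G+C=14 → Tm = 2(3)+4(14) = 62°C
Primer 2: A+T=9, G+C=8 → Tm = 2(9)+4(8) = 50°C
62°C vs 50°C → primer 1 is higher.

Primer 1, 62°C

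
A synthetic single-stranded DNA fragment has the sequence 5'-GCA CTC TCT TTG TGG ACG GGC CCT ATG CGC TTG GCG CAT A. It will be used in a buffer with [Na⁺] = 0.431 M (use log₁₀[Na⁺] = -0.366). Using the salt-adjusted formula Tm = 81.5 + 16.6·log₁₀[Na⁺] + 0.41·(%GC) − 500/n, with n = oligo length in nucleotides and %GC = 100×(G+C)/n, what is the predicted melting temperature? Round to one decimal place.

Length n = 40. Scanning the sequence gives T=11, A=5, C=12, G=12.
G+C = 24, so %GC = 24/40 × 100 = 60%
Salt term: 16.6 × (-0.366) = -6.076
GC term: 0.41 × 60 = 24.6; length term: −500/40 = −12.5
Tm = 81.5 + (-6.076) + 24.6 − 12.5 = 87.524 → 87.5°C

87.5°C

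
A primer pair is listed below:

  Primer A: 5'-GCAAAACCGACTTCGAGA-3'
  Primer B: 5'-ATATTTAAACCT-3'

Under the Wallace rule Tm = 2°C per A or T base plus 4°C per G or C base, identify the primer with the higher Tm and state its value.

Primer A, 54°C

Primer A: A+T=9, G+C=9 → Tm = 2(9)+4(9) = 54°C
Primer B: A+T=10, G+C=2 → Tm = 2(10)+4(2) = 28°C
54°C vs 28°C → primer A is higher.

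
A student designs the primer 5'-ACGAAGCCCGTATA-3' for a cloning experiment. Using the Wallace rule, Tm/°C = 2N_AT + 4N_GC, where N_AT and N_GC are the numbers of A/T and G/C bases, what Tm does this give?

42°C

Base counts: T=2, C=4, G=3, A=5
So N_AT = 7 and N_GC = 7.
Tm = 4·7 + 2·7 = 28 + 14 = 42°C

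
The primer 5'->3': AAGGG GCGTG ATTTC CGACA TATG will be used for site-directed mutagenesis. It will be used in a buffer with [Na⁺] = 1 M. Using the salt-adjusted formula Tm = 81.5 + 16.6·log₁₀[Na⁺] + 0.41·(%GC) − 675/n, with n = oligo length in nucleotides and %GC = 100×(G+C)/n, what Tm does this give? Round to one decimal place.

Length n = 24. Scanning the sequence gives A=6, T=6, C=4, G=8.
G+C = 12, so %GC = 12/24 × 100 = 50%
Salt term: 16.6 × (0) = 0
GC term: 0.41 × 50 = 20.5; length term: −675/24 = −28.125
Tm = 81.5 + (0) + 20.5 − 28.125 = 73.875 → 73.9°C

73.9°C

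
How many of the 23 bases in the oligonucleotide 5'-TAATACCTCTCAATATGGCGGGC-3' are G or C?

Counting bases: G=5, A=6, C=6, T=6
Total G or C: 5 + 6 = 11

11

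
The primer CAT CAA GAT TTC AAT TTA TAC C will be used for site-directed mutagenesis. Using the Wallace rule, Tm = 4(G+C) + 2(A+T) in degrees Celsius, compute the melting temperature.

Base counts: C=5, T=8, A=8, G=1
A+T = 16, G+C = 6
Tm = 2×16 + 4×6 = 56°C

56°C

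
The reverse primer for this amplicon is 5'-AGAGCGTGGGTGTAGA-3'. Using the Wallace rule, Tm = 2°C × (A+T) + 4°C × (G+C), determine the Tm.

Base counts: A=4, G=8, T=3, C=1
A+T = 7, G+C = 9
Tm = 4·9 + 2·7 = 36 + 14 = 50°C

50°C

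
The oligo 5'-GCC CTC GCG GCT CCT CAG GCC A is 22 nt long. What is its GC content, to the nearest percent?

77%

Scanning the sequence gives G=6, T=3, C=11, A=2.
G+C = 6 + 11 = 17 out of 22 bases
%GC = 17/22 × 100 = 77.27% ≈ 77%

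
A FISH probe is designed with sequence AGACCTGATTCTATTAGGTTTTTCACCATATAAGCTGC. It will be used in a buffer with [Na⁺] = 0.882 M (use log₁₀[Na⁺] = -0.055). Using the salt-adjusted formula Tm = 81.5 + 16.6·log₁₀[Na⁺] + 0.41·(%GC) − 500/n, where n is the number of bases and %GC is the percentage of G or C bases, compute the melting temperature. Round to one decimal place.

Length n = 38. Scanning the sequence gives T=14, C=8, A=10, G=6.
G+C = 14, so %GC = 14/38 × 100 = 36.842%
Salt term: 16.6 × (-0.055) = -0.913
GC term: 0.41 × 36.842 = 15.105; length term: −500/38 = −13.158
Tm = 81.5 + (-0.913) + 15.105 − 13.158 = 82.534 → 82.5°C

82.5°C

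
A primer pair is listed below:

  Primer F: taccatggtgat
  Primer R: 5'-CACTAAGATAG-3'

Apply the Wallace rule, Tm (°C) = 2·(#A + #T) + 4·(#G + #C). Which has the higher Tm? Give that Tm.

Primer F, 34°C

Primer F: A+T=7, G+C=5 → Tm = 2(7)+4(5) = 34°C
Primer R: A+T=7, G+C=4 → Tm = 2(7)+4(4) = 30°C
34°C vs 30°C → primer F is higher.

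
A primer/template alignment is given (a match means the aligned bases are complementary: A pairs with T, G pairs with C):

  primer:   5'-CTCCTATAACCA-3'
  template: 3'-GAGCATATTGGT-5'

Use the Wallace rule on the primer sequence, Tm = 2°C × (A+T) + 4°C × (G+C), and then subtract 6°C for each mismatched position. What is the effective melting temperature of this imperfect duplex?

Primer base counts: A=4, T=3, G=0, C=5 → A+T=7, G+C=5
Perfect-match Tm = 2(7) + 4(5) = 14 + 20 = 34°C
Mismatches (positions where the bases are not complementary): 1 (at position 4)
Effective Tm = 34 − 1×6 = 34 − 6 = 28°C

28°C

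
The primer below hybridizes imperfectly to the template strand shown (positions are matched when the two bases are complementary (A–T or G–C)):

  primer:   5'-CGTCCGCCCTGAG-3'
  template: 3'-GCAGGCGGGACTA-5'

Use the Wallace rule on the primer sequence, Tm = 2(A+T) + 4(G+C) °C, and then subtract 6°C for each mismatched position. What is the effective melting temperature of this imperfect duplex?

40°C

Primer base counts: A=1, T=2, G=4, C=6 → A+T=3, G+C=10
Perfect-match Tm = 2(3) + 4(10) = 6 + 40 = 46°C
Mismatches (positions where the bases are not complementary): 1 (at position 13)
Effective Tm = 46 − 1×6 = 46 − 6 = 40°C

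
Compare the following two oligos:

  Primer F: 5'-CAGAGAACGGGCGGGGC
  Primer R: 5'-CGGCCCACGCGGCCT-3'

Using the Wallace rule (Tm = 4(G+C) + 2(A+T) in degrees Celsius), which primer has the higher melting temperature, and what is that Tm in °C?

Primer F, 60°C

Primer F: A+T=4, G+C=13 → Tm = 2(4)+4(13) = 60°C
Primer R: A+T=2, G+C=13 → Tm = 2(2)+4(13) = 56°C
60°C vs 56°C → primer F is higher.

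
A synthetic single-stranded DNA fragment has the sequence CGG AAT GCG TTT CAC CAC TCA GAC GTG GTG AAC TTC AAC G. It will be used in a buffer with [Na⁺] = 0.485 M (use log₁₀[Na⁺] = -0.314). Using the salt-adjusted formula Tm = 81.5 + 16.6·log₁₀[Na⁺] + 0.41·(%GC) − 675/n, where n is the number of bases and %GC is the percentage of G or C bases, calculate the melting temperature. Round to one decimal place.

80.9°C

Length n = 40. Counting bases: T=9, A=10, G=10, C=11
G+C = 21, so %GC = 21/40 × 100 = 52.5%
Salt term: 16.6 × (-0.314) = -5.212
GC term: 0.41 × 52.5 = 21.525; length term: −675/40 = −16.875
Tm = 81.5 + (-5.212) + 21.525 − 16.875 = 80.938 → 80.9°C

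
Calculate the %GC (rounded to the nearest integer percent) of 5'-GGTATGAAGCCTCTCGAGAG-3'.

55%

Base counts: T=4, G=7, A=5, C=4
G+C = 7 + 4 = 11 out of 20 bases
%GC = 11/20 × 100 = 55% ≈ 55%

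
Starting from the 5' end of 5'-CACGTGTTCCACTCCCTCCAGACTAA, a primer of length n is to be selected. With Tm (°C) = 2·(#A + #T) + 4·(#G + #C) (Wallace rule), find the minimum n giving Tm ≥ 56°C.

n = 18

First 17 bases: CACGTGTTCCACTCCCT → Tm = 54°C (< 56°C)
First 18 bases: CACGTGTTCCACTCCCTC → Tm = 58°C (≥ 56°C)
Each additional base adds 2°C (A/T) or 4°C (G/C), so Tm is non-decreasing in n; n = 18 is the first length to reach 56°C.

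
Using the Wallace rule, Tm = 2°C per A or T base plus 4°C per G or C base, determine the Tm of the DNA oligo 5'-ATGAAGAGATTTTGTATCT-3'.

48°C

Counting bases: A=6, C=1, T=8, G=4
So N_AT = 14 and N_GC = 5.
Tm = 2×14 + 4×5 = 48°C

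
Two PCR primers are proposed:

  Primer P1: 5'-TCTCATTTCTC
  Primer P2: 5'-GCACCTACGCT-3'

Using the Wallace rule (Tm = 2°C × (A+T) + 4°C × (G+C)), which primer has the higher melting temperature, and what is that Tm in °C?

Primer P2, 36°C

Primer P1: A+T=7, G+C=4 → Tm = 2(7)+4(4) = 30°C
Primer P2: A+T=4, G+C=7 → Tm = 2(4)+4(7) = 36°C
30°C vs 36°C → primer P2 is higher.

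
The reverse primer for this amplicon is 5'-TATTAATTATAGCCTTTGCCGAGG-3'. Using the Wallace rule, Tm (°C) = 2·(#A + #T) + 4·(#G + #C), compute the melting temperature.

66°C

G=5, T=9, C=4, A=6
So N_AT = 15 and N_GC = 9.
Tm = 2(15) + 4(9) = 30 + 36 = 66°C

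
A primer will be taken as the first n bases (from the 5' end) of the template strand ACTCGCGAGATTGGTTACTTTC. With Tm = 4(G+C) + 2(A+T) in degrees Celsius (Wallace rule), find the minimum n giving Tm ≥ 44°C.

n = 14

First 13 bases: ACTCGCGAGATTG → Tm = 40°C (< 44°C)
First 14 bases: ACTCGCGAGATTGG → Tm = 44°C (≥ 44°C)
Since every base adds ≥2°C, Tm only increases with n, so the threshold is first crossed at n = 14.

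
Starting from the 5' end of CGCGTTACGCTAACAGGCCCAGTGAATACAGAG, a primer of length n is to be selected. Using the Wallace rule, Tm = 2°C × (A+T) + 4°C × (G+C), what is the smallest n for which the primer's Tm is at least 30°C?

n = 9

First 8 bases: CGCGTTAC → Tm = 26°C (< 30°C)
First 9 bases: CGCGTTACG → Tm = 30°C (≥ 30°C)
Since every base adds ≥2°C, Tm only increases with n, so the threshold is first crossed at n = 9.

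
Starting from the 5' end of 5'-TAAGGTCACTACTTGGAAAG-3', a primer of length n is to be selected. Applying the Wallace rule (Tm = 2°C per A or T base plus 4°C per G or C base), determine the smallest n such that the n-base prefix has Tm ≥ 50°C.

First 17 bases: TAAGGTCACTACTTGGA → Tm = 48°C (< 50°C)
First 18 bases: TAAGGTCACTACTTGGAA → Tm = 50°C (≥ 50°C)
Since every base adds ≥2°C, Tm only increases with n, so the threshold is first crossed at n = 18.

n = 18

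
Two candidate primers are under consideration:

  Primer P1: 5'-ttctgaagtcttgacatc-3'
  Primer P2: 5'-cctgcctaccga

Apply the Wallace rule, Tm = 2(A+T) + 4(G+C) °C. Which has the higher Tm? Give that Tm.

Primer P1, 50°C

Primer P1: A+T=11, G+C=7 → Tm = 2(11)+4(7) = 50°C
Primer P2: A+T=4, G+C=8 → Tm = 2(4)+4(8) = 40°C
50°C vs 40°C → primer P1 is higher.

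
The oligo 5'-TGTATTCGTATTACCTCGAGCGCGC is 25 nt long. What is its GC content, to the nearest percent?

52%

Base counts: G=6, C=7, T=8, A=4
G+C = 6 + 7 = 13 out of 25 bases
%GC = 13/25 × 100 = 52% ≈ 52%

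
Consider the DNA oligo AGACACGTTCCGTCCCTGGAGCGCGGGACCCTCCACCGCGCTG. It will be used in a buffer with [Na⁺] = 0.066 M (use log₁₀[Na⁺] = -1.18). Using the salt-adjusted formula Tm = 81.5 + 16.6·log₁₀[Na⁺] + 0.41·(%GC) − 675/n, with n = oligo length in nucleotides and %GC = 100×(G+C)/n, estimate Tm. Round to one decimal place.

75.8°C

Length n = 43. Scanning the sequence gives A=6, T=6, G=13, C=18.
G+C = 31, so %GC = 31/43 × 100 = 72.093%
Salt term: 16.6 × (-1.18) = -19.588
GC term: 0.41 × 72.093 = 29.558; length term: −675/43 = −15.698
Tm = 81.5 + (-19.588) + 29.558 − 15.698 = 75.772 → 75.8°C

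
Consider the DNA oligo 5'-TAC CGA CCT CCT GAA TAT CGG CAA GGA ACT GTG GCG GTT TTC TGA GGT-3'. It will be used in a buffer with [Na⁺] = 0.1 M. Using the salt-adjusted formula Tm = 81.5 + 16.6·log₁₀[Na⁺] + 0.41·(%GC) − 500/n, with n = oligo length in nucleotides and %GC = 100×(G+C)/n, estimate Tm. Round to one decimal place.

Length n = 48. Counting bases: T=13, G=14, C=11, A=10
G+C = 25, so %GC = 25/48 × 100 = 52.083%
Salt term: 16.6 × (-1) = -16.6
GC term: 0.41 × 52.083 = 21.354; length term: −500/48 = −10.417
Tm = 81.5 + (-16.6) + 21.354 − 10.417 = 75.837 → 75.8°C

75.8°C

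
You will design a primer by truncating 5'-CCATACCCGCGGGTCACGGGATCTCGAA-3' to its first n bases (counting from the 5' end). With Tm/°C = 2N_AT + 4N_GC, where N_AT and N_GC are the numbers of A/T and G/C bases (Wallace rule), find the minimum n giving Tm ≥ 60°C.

n = 18

First 17 bases: CCATACCCGCGGGTCAC → Tm = 58°C (< 60°C)
First 18 bases: CCATACCCGCGGGTCACG → Tm = 62°C (≥ 60°C)
Since every base adds ≥2°C, Tm only increases with n, so the threshold is first crossed at n = 18.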